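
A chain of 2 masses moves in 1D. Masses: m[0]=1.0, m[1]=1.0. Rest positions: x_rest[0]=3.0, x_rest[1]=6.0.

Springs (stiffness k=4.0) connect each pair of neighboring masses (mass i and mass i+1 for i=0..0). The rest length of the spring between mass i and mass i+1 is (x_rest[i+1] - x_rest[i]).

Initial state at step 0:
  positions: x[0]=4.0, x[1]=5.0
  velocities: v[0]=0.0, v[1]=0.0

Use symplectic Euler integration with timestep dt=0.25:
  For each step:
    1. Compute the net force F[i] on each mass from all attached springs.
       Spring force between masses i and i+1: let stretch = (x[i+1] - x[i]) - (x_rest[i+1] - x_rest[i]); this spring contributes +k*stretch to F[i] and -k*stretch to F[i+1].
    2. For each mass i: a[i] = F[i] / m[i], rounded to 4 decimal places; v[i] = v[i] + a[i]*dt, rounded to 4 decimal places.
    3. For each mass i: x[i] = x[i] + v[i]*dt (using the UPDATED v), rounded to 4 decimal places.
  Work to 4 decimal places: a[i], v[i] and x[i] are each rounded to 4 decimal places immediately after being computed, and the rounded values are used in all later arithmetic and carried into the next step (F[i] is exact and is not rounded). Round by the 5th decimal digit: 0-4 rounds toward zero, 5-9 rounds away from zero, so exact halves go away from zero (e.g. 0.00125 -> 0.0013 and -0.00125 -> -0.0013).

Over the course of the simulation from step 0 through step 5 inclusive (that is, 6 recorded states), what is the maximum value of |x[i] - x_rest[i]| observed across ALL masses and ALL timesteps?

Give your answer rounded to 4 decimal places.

Step 0: x=[4.0000 5.0000] v=[0.0000 0.0000]
Step 1: x=[3.5000 5.5000] v=[-2.0000 2.0000]
Step 2: x=[2.7500 6.2500] v=[-3.0000 3.0000]
Step 3: x=[2.1250 6.8750] v=[-2.5000 2.5000]
Step 4: x=[1.9375 7.0625] v=[-0.7500 0.7500]
Step 5: x=[2.2813 6.7188] v=[1.3750 -1.3750]
Max displacement = 1.0625

Answer: 1.0625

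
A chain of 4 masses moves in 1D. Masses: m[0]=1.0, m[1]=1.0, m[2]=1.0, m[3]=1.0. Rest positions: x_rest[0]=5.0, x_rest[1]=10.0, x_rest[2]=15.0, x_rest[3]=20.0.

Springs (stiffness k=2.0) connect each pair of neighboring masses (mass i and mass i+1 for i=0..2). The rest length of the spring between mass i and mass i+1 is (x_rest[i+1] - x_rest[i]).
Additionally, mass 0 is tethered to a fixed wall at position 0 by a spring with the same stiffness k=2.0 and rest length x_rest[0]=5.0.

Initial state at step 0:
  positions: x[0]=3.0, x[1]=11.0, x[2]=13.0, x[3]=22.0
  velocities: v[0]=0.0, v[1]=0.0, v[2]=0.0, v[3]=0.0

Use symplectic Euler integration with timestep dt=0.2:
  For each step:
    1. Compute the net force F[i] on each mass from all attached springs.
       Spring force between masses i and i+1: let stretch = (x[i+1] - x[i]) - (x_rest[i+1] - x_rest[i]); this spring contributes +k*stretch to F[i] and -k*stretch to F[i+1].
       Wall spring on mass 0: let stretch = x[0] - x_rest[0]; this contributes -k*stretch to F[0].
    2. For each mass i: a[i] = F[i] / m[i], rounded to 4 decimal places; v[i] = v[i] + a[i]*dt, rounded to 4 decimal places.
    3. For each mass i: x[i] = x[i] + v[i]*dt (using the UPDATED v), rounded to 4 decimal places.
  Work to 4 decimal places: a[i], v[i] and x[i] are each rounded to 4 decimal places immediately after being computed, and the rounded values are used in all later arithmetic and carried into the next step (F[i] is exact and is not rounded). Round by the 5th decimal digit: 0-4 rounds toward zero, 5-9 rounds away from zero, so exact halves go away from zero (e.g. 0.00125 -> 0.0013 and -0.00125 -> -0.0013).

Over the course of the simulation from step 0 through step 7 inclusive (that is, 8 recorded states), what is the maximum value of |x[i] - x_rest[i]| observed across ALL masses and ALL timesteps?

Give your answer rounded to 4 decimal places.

Answer: 2.1106

Derivation:
Step 0: x=[3.0000 11.0000 13.0000 22.0000] v=[0.0000 0.0000 0.0000 0.0000]
Step 1: x=[3.4000 10.5200 13.5600 21.6800] v=[2.0000 -2.4000 2.8000 -1.6000]
Step 2: x=[4.0976 9.7136 14.5264 21.1104] v=[3.4880 -4.0320 4.8320 -2.8480]
Step 3: x=[4.9167 8.8429 15.6345 20.4141] v=[4.0954 -4.3533 5.5405 -3.4816]
Step 4: x=[5.6565 8.2015 16.5816 19.7354] v=[3.6992 -3.2071 4.7357 -3.3934]
Step 5: x=[6.1474 8.0269 17.1106 19.2044] v=[2.4546 -0.8731 2.6452 -2.6549]
Step 6: x=[6.2969 8.4286 17.0804 18.9059] v=[0.7474 2.0086 -0.1508 -1.4924]
Step 7: x=[6.1132 9.3519 16.5041 18.8614] v=[-0.9187 4.6166 -2.8813 -0.2226]
Max displacement = 2.1106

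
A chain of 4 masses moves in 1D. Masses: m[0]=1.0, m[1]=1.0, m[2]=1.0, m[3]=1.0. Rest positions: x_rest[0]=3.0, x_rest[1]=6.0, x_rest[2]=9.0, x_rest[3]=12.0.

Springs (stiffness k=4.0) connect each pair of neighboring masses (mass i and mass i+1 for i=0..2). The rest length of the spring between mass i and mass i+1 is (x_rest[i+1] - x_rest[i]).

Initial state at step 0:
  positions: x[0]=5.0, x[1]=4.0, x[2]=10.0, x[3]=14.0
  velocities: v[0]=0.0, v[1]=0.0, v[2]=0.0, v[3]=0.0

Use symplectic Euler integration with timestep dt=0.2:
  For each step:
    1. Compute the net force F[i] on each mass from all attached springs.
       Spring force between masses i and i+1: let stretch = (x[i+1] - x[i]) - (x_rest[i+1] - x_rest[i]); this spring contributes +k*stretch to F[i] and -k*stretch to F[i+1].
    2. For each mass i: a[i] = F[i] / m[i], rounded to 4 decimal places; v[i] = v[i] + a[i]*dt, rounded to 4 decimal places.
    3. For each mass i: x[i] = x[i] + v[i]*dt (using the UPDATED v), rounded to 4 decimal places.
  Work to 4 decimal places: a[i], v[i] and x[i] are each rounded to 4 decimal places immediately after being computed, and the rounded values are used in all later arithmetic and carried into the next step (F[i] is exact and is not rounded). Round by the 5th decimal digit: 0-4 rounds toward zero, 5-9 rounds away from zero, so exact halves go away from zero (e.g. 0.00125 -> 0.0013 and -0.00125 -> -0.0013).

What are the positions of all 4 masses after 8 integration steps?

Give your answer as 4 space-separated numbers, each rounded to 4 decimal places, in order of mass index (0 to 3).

Answer: 4.9883 5.3691 10.7094 11.9334

Derivation:
Step 0: x=[5.0000 4.0000 10.0000 14.0000] v=[0.0000 0.0000 0.0000 0.0000]
Step 1: x=[4.3600 5.1200 9.6800 13.8400] v=[-3.2000 5.6000 -1.6000 -0.8000]
Step 2: x=[3.3616 6.8480 9.2960 13.4944] v=[-4.9920 8.6400 -1.9200 -1.7280]
Step 3: x=[2.4410 8.4099 9.1921 12.9571] v=[-4.6029 7.8093 -0.5197 -2.6867]
Step 4: x=[1.9954 9.1419 9.5654 12.2974] v=[-2.2278 3.6599 1.8665 -3.2987]
Step 5: x=[2.2133 8.7982 10.3081 11.6805] v=[1.0894 -1.7185 3.7133 -3.0843]
Step 6: x=[3.0048 7.6425 11.0288 11.3241] v=[3.9573 -5.7785 3.6033 -1.7822]
Step 7: x=[4.0583 6.2866 11.2549 11.4004] v=[5.2675 -6.7796 1.1305 0.3816]
Step 8: x=[4.9883 5.3691 10.7094 11.9334] v=[4.6501 -4.5876 -2.7277 2.6652]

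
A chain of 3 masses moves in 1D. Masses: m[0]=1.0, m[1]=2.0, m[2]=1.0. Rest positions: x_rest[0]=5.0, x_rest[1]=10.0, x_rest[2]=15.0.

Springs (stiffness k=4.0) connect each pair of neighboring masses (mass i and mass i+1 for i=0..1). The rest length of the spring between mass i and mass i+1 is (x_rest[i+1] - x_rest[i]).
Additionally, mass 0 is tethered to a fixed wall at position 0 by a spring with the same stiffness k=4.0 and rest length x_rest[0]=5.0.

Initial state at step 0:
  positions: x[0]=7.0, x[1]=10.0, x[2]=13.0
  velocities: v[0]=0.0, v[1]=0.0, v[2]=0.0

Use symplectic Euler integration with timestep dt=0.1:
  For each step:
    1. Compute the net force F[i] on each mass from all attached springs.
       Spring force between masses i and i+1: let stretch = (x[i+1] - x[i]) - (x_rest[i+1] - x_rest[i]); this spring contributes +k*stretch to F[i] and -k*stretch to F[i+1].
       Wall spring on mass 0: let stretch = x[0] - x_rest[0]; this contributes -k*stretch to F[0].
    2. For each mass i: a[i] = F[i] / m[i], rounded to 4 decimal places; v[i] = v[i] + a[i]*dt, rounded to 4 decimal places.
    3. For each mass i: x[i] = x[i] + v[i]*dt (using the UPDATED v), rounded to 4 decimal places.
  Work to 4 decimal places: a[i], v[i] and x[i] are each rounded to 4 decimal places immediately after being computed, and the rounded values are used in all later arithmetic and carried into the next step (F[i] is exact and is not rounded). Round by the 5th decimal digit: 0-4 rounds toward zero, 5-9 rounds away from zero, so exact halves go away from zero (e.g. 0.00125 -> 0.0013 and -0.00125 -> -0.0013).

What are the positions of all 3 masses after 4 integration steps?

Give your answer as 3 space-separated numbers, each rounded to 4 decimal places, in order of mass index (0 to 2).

Step 0: x=[7.0000 10.0000 13.0000] v=[0.0000 0.0000 0.0000]
Step 1: x=[6.8400 10.0000 13.0800] v=[-1.6000 0.0000 0.8000]
Step 2: x=[6.5328 9.9984 13.2368] v=[-3.0720 -0.0160 1.5680]
Step 3: x=[6.1029 9.9923 13.4641] v=[-4.2989 -0.0614 2.2726]
Step 4: x=[5.5845 9.9778 13.7525] v=[-5.1843 -0.1449 2.8839]

Answer: 5.5845 9.9778 13.7525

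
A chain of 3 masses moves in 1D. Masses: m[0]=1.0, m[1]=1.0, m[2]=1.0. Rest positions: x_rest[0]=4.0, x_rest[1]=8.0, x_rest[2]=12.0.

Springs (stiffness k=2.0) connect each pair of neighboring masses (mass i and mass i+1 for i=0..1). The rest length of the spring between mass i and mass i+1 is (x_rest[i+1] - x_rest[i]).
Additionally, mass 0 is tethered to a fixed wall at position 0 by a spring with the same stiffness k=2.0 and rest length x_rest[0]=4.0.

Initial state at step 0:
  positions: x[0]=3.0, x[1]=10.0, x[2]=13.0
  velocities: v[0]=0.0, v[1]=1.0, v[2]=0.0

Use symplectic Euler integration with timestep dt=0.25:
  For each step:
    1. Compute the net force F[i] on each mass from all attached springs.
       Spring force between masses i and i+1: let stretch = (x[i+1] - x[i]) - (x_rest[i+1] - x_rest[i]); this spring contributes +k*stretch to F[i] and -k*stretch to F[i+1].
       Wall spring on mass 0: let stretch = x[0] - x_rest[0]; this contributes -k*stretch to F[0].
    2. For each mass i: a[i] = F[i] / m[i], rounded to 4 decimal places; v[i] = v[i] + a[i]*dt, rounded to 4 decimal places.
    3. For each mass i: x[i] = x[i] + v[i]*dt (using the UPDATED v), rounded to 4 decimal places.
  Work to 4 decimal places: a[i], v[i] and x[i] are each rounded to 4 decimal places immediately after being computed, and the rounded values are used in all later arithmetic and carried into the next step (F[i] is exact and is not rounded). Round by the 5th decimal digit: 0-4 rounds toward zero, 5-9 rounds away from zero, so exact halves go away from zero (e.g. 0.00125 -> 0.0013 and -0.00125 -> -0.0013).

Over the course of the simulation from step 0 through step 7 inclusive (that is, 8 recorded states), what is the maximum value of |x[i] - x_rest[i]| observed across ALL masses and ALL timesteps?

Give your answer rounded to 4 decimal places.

Answer: 2.0640

Derivation:
Step 0: x=[3.0000 10.0000 13.0000] v=[0.0000 1.0000 0.0000]
Step 1: x=[3.5000 9.7500 13.1250] v=[2.0000 -1.0000 0.5000]
Step 2: x=[4.3438 9.1406 13.3281] v=[3.3750 -2.4375 0.8125]
Step 3: x=[5.2442 8.4551 13.5078] v=[3.6015 -2.7422 0.7188]
Step 4: x=[5.8904 7.9998 13.5559] v=[2.5849 -1.8213 0.1925]
Step 5: x=[6.0640 7.9753 13.4095] v=[0.6944 -0.0980 -0.5856]
Step 6: x=[5.7185 8.3912 13.0838] v=[-1.3820 1.6635 -1.3027]
Step 7: x=[4.9923 9.0596 12.6716] v=[-2.9049 2.6735 -1.6490]
Max displacement = 2.0640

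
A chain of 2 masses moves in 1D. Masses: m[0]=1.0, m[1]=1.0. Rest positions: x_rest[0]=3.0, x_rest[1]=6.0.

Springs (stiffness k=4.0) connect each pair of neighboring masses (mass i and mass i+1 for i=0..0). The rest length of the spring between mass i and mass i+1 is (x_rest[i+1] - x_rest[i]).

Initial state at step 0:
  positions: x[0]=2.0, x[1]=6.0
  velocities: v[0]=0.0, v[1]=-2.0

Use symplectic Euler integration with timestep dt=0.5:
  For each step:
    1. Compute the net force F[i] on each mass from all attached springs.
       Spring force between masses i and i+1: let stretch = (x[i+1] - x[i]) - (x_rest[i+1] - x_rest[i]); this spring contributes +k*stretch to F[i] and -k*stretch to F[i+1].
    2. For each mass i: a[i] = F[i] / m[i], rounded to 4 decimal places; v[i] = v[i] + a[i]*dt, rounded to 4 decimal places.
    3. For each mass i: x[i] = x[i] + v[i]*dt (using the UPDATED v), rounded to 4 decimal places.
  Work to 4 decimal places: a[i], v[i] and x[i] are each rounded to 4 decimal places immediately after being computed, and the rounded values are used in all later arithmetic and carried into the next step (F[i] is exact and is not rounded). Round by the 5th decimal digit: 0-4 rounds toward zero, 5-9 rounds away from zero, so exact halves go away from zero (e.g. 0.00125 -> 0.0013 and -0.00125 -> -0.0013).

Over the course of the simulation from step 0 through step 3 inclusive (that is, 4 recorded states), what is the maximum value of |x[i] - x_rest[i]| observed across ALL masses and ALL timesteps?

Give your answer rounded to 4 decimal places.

Step 0: x=[2.0000 6.0000] v=[0.0000 -2.0000]
Step 1: x=[3.0000 4.0000] v=[2.0000 -4.0000]
Step 2: x=[2.0000 4.0000] v=[-2.0000 0.0000]
Step 3: x=[0.0000 5.0000] v=[-4.0000 2.0000]
Max displacement = 3.0000

Answer: 3.0000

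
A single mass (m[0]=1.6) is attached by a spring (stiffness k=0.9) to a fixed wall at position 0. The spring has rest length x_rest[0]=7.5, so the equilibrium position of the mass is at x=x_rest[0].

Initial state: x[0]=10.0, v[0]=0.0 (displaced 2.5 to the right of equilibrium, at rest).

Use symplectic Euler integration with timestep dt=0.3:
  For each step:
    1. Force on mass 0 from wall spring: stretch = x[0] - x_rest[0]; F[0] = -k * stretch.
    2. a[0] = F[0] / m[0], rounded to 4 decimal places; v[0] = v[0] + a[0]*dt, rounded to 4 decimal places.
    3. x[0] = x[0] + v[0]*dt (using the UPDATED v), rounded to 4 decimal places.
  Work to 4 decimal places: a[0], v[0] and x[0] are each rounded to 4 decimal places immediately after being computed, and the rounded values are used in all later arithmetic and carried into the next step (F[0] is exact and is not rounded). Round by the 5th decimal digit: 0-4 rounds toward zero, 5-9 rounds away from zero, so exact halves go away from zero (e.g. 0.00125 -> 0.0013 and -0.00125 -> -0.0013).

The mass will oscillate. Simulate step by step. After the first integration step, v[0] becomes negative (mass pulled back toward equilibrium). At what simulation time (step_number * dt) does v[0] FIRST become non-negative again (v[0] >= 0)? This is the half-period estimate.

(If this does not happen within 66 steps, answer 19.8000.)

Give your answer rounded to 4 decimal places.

Step 0: x=[10.0000] v=[0.0000]
Step 1: x=[9.8734] v=[-0.4219]
Step 2: x=[9.6267] v=[-0.8224]
Step 3: x=[9.2723] v=[-1.1813]
Step 4: x=[8.8282] v=[-1.4804]
Step 5: x=[8.3169] v=[-1.7045]
Step 6: x=[7.7642] v=[-1.8424]
Step 7: x=[7.1981] v=[-1.8870]
Step 8: x=[6.6473] v=[-1.8361]
Step 9: x=[6.1396] v=[-1.6922]
Step 10: x=[5.7008] v=[-1.4626]
Step 11: x=[5.3531] v=[-1.1590]
Step 12: x=[5.1141] v=[-0.7967]
Step 13: x=[4.9959] v=[-0.3941]
Step 14: x=[5.0045] v=[0.0285]
First v>=0 after going negative at step 14, time=4.2000

Answer: 4.2000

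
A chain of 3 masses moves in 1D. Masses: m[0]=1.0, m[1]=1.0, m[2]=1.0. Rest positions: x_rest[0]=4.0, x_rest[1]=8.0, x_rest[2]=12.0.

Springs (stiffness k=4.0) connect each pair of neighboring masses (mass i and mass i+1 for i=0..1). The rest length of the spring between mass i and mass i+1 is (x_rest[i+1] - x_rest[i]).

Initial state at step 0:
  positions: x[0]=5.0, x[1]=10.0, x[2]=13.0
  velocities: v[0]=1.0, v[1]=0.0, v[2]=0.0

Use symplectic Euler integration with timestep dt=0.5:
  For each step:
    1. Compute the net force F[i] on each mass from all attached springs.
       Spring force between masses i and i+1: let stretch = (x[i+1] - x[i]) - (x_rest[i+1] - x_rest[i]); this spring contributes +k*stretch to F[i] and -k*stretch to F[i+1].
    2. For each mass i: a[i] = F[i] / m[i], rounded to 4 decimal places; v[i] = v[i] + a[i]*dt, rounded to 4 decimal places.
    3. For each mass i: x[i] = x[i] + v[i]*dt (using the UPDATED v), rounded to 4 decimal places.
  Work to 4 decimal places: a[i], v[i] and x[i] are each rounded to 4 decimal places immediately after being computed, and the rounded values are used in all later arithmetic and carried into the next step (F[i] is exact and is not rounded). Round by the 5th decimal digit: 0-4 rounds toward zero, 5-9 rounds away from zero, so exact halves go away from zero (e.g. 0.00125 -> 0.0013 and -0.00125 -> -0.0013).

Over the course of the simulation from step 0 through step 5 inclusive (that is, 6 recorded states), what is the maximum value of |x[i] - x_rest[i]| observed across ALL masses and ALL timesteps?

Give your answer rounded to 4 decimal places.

Step 0: x=[5.0000 10.0000 13.0000] v=[1.0000 0.0000 0.0000]
Step 1: x=[6.5000 8.0000 14.0000] v=[3.0000 -4.0000 2.0000]
Step 2: x=[5.5000 10.5000 13.0000] v=[-2.0000 5.0000 -2.0000]
Step 3: x=[5.5000 10.5000 13.5000] v=[0.0000 0.0000 1.0000]
Step 4: x=[6.5000 8.5000 15.0000] v=[2.0000 -4.0000 3.0000]
Step 5: x=[5.5000 11.0000 14.0000] v=[-2.0000 5.0000 -2.0000]
Max displacement = 3.0000

Answer: 3.0000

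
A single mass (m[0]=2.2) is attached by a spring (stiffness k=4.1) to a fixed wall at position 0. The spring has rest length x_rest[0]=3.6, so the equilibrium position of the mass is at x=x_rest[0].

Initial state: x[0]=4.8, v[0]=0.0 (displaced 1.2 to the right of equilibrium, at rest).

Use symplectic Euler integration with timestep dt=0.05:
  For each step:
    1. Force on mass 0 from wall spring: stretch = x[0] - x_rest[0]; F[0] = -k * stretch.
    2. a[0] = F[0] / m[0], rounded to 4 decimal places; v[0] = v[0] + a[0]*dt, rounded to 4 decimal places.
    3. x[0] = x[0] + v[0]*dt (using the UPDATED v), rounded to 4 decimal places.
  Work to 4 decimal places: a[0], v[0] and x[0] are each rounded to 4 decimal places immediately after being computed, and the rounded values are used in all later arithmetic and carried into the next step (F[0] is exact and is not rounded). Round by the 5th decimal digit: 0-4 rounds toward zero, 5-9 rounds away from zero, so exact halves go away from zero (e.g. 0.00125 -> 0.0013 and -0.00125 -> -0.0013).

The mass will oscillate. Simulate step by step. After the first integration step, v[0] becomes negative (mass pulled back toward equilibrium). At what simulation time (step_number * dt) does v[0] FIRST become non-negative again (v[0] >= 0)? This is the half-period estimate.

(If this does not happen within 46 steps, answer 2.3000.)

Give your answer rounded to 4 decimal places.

Answer: 2.3000

Derivation:
Step 0: x=[4.8000] v=[0.0000]
Step 1: x=[4.7944] v=[-0.1118]
Step 2: x=[4.7832] v=[-0.2231]
Step 3: x=[4.7665] v=[-0.3334]
Step 4: x=[4.7444] v=[-0.4421]
Step 5: x=[4.7170] v=[-0.5487]
Step 6: x=[4.6844] v=[-0.6528]
Step 7: x=[4.6467] v=[-0.7538]
Step 8: x=[4.6041] v=[-0.8513]
Step 9: x=[4.5569] v=[-0.9449]
Step 10: x=[4.5052] v=[-1.0341]
Step 11: x=[4.4493] v=[-1.1185]
Step 12: x=[4.3894] v=[-1.1976]
Step 13: x=[4.3258] v=[-1.2712]
Step 14: x=[4.2589] v=[-1.3388]
Step 15: x=[4.1889] v=[-1.4002]
Step 16: x=[4.1161] v=[-1.4551]
Step 17: x=[4.0409] v=[-1.5032]
Step 18: x=[3.9637] v=[-1.5443]
Step 19: x=[3.8848] v=[-1.5782]
Step 20: x=[3.8046] v=[-1.6047]
Step 21: x=[3.7234] v=[-1.6238]
Step 22: x=[3.6416] v=[-1.6353]
Step 23: x=[3.5596] v=[-1.6392]
Step 24: x=[3.4778] v=[-1.6354]
Step 25: x=[3.3966] v=[-1.6240]
Step 26: x=[3.3164] v=[-1.6050]
Step 27: x=[3.2375] v=[-1.5786]
Step 28: x=[3.1603] v=[-1.5448]
Step 29: x=[3.0851] v=[-1.5038]
Step 30: x=[3.0123] v=[-1.4558]
Step 31: x=[2.9423] v=[-1.4010]
Step 32: x=[2.8753] v=[-1.3397]
Step 33: x=[2.8117] v=[-1.2722]
Step 34: x=[2.7518] v=[-1.1987]
Step 35: x=[2.6958] v=[-1.1197]
Step 36: x=[2.6440] v=[-1.0354]
Step 37: x=[2.5967] v=[-0.9463]
Step 38: x=[2.5541] v=[-0.8528]
Step 39: x=[2.5163] v=[-0.7553]
Step 40: x=[2.4836] v=[-0.6543]
Step 41: x=[2.4561] v=[-0.5503]
Step 42: x=[2.4339] v=[-0.4437]
Step 43: x=[2.4172] v=[-0.3350]
Step 44: x=[2.4060] v=[-0.2248]
Step 45: x=[2.4003] v=[-0.1135]
Step 46: x=[2.4002] v=[-0.0017]
v[0] did not become non-negative within 46 steps; using fallback time=2.3000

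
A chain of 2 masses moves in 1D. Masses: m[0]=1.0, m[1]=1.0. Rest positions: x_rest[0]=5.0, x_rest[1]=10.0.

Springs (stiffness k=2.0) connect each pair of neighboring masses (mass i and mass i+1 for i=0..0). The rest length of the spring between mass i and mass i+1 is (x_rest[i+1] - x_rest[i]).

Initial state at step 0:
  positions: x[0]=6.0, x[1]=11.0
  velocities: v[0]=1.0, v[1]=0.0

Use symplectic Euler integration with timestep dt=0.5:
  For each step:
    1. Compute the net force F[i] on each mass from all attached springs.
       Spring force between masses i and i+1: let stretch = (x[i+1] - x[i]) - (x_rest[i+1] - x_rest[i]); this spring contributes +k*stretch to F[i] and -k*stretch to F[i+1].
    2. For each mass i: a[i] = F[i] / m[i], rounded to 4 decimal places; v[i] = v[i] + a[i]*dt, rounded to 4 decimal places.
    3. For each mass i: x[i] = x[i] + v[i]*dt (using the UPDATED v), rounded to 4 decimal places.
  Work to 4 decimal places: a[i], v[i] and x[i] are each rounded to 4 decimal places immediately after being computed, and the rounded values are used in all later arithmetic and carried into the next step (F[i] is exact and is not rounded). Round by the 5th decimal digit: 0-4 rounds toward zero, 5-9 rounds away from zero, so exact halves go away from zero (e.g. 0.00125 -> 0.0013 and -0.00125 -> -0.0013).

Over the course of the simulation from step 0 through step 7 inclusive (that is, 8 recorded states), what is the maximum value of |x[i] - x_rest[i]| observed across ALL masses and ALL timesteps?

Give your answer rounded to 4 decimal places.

Step 0: x=[6.0000 11.0000] v=[1.0000 0.0000]
Step 1: x=[6.5000 11.0000] v=[1.0000 0.0000]
Step 2: x=[6.7500 11.2500] v=[0.5000 0.5000]
Step 3: x=[6.7500 11.7500] v=[0.0000 1.0000]
Step 4: x=[6.7500 12.2500] v=[0.0000 1.0000]
Step 5: x=[7.0000 12.5000] v=[0.5000 0.5000]
Step 6: x=[7.5000 12.5000] v=[1.0000 0.0000]
Step 7: x=[8.0000 12.5000] v=[1.0000 0.0000]
Max displacement = 3.0000

Answer: 3.0000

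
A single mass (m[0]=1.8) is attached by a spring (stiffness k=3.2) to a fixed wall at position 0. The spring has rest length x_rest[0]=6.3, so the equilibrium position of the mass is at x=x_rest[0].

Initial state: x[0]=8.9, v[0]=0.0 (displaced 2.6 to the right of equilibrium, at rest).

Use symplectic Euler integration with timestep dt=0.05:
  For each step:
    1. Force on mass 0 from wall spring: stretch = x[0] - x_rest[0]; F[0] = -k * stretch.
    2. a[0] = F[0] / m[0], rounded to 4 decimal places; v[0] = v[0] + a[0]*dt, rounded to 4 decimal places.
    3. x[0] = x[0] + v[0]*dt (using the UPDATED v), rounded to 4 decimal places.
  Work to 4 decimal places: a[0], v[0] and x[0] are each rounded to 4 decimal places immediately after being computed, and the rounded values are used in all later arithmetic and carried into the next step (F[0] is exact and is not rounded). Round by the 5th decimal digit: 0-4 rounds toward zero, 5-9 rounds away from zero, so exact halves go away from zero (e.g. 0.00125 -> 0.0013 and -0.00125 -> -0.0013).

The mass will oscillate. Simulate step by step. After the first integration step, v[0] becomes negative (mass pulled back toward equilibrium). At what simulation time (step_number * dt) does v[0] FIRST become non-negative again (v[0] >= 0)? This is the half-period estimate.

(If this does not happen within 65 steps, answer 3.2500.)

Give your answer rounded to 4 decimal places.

Step 0: x=[8.9000] v=[0.0000]
Step 1: x=[8.8884] v=[-0.2311]
Step 2: x=[8.8653] v=[-0.4612]
Step 3: x=[8.8308] v=[-0.6892]
Step 4: x=[8.7851] v=[-0.9142]
Step 5: x=[8.7283] v=[-1.1351]
Step 6: x=[8.6608] v=[-1.3510]
Step 7: x=[8.5828] v=[-1.5609]
Step 8: x=[8.4946] v=[-1.7638]
Step 9: x=[8.3967] v=[-1.9589]
Step 10: x=[8.2894] v=[-2.1453]
Step 11: x=[8.1733] v=[-2.3221]
Step 12: x=[8.0489] v=[-2.4886]
Step 13: x=[7.9167] v=[-2.6441]
Step 14: x=[7.7773] v=[-2.7878]
Step 15: x=[7.6313] v=[-2.9191]
Step 16: x=[7.4794] v=[-3.0374]
Step 17: x=[7.3223] v=[-3.1422]
Step 18: x=[7.1606] v=[-3.2331]
Step 19: x=[6.9951] v=[-3.3096]
Step 20: x=[6.8265] v=[-3.3714]
Step 21: x=[6.6556] v=[-3.4182]
Step 22: x=[6.4831] v=[-3.4498]
Step 23: x=[6.3098] v=[-3.4661]
Step 24: x=[6.1365] v=[-3.4670]
Step 25: x=[5.9639] v=[-3.4525]
Step 26: x=[5.7928] v=[-3.4226]
Step 27: x=[5.6239] v=[-3.3775]
Step 28: x=[5.4580] v=[-3.3174]
Step 29: x=[5.2959] v=[-3.2426]
Step 30: x=[5.1382] v=[-3.1533]
Step 31: x=[4.9857] v=[-3.0500]
Step 32: x=[4.8390] v=[-2.9332]
Step 33: x=[4.6988] v=[-2.8033]
Step 34: x=[4.5658] v=[-2.6610]
Step 35: x=[4.4405] v=[-2.5069]
Step 36: x=[4.3234] v=[-2.3416]
Step 37: x=[4.2151] v=[-2.1659]
Step 38: x=[4.1161] v=[-1.9806]
Step 39: x=[4.0268] v=[-1.7865]
Step 40: x=[3.9476] v=[-1.5844]
Step 41: x=[3.8788] v=[-1.3753]
Step 42: x=[3.8208] v=[-1.1601]
Step 43: x=[3.7738] v=[-0.9397]
Step 44: x=[3.7380] v=[-0.7152]
Step 45: x=[3.7136] v=[-0.4875]
Step 46: x=[3.7007] v=[-0.2576]
Step 47: x=[3.6994] v=[-0.0266]
Step 48: x=[3.7096] v=[0.2046]
First v>=0 after going negative at step 48, time=2.4000

Answer: 2.4000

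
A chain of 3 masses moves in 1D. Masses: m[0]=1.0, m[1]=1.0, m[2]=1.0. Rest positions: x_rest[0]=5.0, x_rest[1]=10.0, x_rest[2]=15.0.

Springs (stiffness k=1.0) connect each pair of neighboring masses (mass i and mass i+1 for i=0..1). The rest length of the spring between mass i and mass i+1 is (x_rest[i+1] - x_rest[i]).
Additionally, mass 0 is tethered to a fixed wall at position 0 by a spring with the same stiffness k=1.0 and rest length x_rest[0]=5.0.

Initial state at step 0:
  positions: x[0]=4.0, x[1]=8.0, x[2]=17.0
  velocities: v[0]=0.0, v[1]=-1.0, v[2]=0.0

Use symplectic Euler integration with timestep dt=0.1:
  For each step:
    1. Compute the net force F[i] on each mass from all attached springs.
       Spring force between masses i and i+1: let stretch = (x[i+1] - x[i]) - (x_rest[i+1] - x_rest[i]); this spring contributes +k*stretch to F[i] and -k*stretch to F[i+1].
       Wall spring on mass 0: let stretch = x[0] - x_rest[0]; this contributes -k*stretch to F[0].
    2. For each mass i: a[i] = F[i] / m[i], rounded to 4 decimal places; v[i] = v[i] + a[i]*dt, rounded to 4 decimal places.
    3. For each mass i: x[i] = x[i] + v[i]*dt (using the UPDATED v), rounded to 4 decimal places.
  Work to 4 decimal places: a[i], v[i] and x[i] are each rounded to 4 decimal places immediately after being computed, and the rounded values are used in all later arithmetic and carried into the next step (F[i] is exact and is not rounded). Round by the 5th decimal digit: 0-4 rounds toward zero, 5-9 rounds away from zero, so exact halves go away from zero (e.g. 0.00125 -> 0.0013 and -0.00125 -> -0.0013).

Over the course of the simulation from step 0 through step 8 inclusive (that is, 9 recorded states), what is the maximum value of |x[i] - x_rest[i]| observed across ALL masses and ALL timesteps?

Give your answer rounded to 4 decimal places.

Answer: 2.0500

Derivation:
Step 0: x=[4.0000 8.0000 17.0000] v=[0.0000 -1.0000 0.0000]
Step 1: x=[4.0000 7.9500 16.9600] v=[0.0000 -0.5000 -0.4000]
Step 2: x=[3.9995 7.9506 16.8799] v=[-0.0050 0.0060 -0.8010]
Step 3: x=[3.9985 8.0010 16.7605] v=[-0.0098 0.5038 -1.1939]
Step 4: x=[3.9976 8.0990 16.6035] v=[-0.0094 0.9795 -1.5699]
Step 5: x=[3.9977 8.2410 16.4115] v=[0.0010 1.4198 -1.9204]
Step 6: x=[4.0003 8.4223 16.1878] v=[0.0256 1.8125 -2.2375]
Step 7: x=[4.0071 8.6370 15.9364] v=[0.0678 2.1469 -2.5141]
Step 8: x=[4.0201 8.8784 15.6620] v=[0.1301 2.4139 -2.7440]
Max displacement = 2.0500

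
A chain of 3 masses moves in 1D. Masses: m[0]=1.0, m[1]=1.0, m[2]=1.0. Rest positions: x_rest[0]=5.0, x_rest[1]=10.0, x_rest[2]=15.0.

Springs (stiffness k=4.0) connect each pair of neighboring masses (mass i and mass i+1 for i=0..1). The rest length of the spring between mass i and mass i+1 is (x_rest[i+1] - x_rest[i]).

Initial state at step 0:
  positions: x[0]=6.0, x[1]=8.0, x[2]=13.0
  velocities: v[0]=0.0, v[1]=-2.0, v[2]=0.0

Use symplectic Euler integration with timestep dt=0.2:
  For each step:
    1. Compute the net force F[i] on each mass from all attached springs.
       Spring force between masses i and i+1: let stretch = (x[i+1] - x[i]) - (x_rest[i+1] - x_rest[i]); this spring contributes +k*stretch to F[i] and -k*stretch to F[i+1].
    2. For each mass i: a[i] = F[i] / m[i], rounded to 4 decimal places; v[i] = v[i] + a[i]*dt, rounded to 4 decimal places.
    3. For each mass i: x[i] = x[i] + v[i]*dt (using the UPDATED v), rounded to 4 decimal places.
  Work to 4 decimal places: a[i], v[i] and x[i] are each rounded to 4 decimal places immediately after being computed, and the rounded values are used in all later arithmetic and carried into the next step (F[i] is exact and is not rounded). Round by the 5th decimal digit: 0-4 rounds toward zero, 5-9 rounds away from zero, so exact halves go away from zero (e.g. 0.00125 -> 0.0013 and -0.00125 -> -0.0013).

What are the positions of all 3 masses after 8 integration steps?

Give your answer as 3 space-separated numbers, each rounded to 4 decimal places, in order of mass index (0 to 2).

Step 0: x=[6.0000 8.0000 13.0000] v=[0.0000 -2.0000 0.0000]
Step 1: x=[5.5200 8.0800 13.0000] v=[-2.4000 0.4000 0.0000]
Step 2: x=[4.6496 8.5376 13.0128] v=[-4.3520 2.2880 0.0640]
Step 3: x=[3.6013 9.0892 13.1096] v=[-5.2416 2.7578 0.4838]
Step 4: x=[2.6310 9.4060 13.3631] v=[-4.8513 1.5838 1.2675]
Step 5: x=[1.9447 9.2719 13.7835] v=[-3.4313 -0.6705 2.1018]
Step 6: x=[1.6308 8.6873 14.2820] v=[-1.5695 -2.9230 2.4925]
Step 7: x=[1.6459 7.8688 14.6853] v=[0.0757 -4.0924 2.0167]
Step 8: x=[1.8567 7.1453 14.7980] v=[1.0540 -3.6175 0.5635]

Answer: 1.8567 7.1453 14.7980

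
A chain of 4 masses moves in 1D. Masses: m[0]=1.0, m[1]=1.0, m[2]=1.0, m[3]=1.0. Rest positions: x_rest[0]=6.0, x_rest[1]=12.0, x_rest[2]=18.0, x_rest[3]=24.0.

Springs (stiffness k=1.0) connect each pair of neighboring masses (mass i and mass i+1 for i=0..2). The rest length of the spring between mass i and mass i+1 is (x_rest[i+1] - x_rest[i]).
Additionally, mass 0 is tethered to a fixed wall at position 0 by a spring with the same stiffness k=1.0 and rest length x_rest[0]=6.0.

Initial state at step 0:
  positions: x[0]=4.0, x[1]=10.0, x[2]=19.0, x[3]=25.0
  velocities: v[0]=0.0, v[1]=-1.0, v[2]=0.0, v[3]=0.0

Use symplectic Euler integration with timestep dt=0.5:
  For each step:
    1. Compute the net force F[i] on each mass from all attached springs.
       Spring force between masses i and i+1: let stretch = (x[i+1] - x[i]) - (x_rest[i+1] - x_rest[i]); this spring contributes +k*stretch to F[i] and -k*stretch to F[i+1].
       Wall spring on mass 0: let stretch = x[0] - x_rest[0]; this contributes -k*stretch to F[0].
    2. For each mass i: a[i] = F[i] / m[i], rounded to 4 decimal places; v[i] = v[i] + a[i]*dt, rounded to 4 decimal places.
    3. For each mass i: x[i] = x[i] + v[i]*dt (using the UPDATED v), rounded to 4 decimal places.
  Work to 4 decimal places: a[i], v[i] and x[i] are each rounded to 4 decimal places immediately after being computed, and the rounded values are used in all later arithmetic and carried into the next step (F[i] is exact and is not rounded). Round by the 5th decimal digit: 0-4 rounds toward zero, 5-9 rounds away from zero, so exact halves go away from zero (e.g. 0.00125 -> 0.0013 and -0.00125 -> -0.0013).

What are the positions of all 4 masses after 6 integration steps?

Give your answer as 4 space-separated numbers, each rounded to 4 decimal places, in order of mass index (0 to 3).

Answer: 7.3537 12.8331 18.1326 21.1883

Derivation:
Step 0: x=[4.0000 10.0000 19.0000 25.0000] v=[0.0000 -1.0000 0.0000 0.0000]
Step 1: x=[4.5000 10.2500 18.2500 25.0000] v=[1.0000 0.5000 -1.5000 0.0000]
Step 2: x=[5.3125 11.0625 17.1875 24.8125] v=[1.6250 1.6250 -2.1250 -0.3750]
Step 3: x=[6.2344 11.9688 16.5000 24.2188] v=[1.8438 1.8125 -1.3750 -1.1875]
Step 4: x=[7.0313 12.5743 16.6094 23.1954] v=[1.5938 1.2109 0.2188 -2.0469]
Step 5: x=[7.4562 12.8028 17.3566 22.0255] v=[0.8497 0.4570 1.4943 -2.3399]
Step 6: x=[7.3537 12.8331 18.1326 21.1883] v=[-0.2051 0.0606 1.5519 -1.6744]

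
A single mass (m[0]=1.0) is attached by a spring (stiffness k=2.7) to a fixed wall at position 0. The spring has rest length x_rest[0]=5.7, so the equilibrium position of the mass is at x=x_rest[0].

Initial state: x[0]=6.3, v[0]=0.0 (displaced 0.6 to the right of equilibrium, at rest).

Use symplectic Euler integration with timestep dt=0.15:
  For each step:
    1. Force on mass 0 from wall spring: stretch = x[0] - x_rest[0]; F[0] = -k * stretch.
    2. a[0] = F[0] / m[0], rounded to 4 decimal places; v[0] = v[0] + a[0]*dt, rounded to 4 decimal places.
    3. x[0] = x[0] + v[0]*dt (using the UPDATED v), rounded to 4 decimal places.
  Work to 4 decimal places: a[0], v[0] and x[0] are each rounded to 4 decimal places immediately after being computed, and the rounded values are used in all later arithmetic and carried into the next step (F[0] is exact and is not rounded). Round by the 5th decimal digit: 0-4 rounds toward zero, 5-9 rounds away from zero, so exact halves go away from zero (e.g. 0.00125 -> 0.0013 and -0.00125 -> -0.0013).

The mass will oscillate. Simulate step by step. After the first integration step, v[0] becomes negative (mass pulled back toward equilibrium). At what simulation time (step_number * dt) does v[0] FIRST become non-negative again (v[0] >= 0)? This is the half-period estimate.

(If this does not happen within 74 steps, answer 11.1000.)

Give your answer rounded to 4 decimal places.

Answer: 1.9500

Derivation:
Step 0: x=[6.3000] v=[0.0000]
Step 1: x=[6.2636] v=[-0.2430]
Step 2: x=[6.1929] v=[-0.4713]
Step 3: x=[6.0923] v=[-0.6709]
Step 4: x=[5.9678] v=[-0.8298]
Step 5: x=[5.8271] v=[-0.9383]
Step 6: x=[5.6786] v=[-0.9898]
Step 7: x=[5.5314] v=[-0.9811]
Step 8: x=[5.3945] v=[-0.9128]
Step 9: x=[5.2761] v=[-0.7891]
Step 10: x=[5.1835] v=[-0.6174]
Step 11: x=[5.1223] v=[-0.4082]
Step 12: x=[5.0962] v=[-0.1742]
Step 13: x=[5.1067] v=[0.0703]
First v>=0 after going negative at step 13, time=1.9500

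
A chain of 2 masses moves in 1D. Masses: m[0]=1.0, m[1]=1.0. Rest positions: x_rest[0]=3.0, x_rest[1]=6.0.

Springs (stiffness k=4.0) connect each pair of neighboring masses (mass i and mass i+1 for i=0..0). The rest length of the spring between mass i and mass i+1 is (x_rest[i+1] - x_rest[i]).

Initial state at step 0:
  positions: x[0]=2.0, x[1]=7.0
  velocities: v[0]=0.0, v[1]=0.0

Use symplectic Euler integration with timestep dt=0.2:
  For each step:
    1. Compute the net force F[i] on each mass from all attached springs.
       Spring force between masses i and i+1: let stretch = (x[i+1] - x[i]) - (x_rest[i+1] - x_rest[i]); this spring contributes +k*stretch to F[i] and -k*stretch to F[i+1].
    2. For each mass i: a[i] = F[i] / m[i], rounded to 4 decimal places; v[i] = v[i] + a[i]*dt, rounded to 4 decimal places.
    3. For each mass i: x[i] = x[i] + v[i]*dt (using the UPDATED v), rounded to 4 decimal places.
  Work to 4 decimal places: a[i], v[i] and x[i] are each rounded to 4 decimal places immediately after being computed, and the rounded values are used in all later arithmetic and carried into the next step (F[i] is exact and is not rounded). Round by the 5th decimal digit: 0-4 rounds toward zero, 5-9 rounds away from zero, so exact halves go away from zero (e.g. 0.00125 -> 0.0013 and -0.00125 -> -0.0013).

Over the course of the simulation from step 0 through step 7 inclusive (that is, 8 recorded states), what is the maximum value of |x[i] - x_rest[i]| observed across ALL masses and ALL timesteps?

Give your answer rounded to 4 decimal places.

Answer: 1.0425

Derivation:
Step 0: x=[2.0000 7.0000] v=[0.0000 0.0000]
Step 1: x=[2.3200 6.6800] v=[1.6000 -1.6000]
Step 2: x=[2.8576 6.1424] v=[2.6880 -2.6880]
Step 3: x=[3.4408 5.5592] v=[2.9158 -2.9158]
Step 4: x=[3.8829 5.1171] v=[2.2105 -2.2105]
Step 5: x=[4.0425 4.9575] v=[0.7979 -0.7979]
Step 6: x=[3.8685 5.1315] v=[-0.8701 0.8701]
Step 7: x=[3.4166 5.5834] v=[-2.2597 2.2597]
Max displacement = 1.0425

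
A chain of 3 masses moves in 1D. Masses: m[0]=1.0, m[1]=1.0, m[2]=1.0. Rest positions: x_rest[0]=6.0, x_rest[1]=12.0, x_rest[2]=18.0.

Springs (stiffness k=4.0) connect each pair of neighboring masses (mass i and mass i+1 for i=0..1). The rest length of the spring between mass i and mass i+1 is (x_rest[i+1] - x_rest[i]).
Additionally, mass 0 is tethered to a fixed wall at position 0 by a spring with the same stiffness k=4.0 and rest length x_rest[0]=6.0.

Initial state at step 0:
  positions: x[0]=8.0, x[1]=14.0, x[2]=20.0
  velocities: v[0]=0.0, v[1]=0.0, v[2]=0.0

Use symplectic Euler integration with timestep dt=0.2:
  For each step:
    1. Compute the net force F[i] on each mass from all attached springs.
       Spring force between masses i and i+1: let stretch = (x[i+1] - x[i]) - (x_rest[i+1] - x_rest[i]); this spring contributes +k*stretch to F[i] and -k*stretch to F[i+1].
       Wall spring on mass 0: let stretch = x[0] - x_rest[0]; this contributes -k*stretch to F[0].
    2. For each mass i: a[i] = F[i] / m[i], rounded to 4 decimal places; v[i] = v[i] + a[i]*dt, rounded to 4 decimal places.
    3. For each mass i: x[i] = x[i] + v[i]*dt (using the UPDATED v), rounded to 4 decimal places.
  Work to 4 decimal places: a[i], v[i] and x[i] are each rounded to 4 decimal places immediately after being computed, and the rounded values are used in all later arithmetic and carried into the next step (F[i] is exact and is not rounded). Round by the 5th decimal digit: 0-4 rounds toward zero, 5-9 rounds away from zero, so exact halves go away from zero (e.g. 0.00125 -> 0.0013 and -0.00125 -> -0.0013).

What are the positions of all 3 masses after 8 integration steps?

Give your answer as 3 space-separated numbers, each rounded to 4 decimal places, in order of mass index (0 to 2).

Answer: 5.9922 11.6886 18.5040

Derivation:
Step 0: x=[8.0000 14.0000 20.0000] v=[0.0000 0.0000 0.0000]
Step 1: x=[7.6800 14.0000 20.0000] v=[-1.6000 0.0000 0.0000]
Step 2: x=[7.1424 13.9488 20.0000] v=[-2.6880 -0.2560 0.0000]
Step 3: x=[6.5510 13.7768 19.9918] v=[-2.9568 -0.8602 -0.0410]
Step 4: x=[6.0676 13.4430 19.9492] v=[-2.4170 -1.6688 -0.2130]
Step 5: x=[5.7934 12.9702 19.8256] v=[-1.3708 -2.3642 -0.6180]
Step 6: x=[5.7406 12.4459 19.5651] v=[-0.2641 -2.6213 -1.3023]
Step 7: x=[5.8421 11.9879 19.1256] v=[0.5077 -2.2902 -2.1977]
Step 8: x=[5.9922 11.6886 18.5040] v=[0.7507 -1.4967 -3.1079]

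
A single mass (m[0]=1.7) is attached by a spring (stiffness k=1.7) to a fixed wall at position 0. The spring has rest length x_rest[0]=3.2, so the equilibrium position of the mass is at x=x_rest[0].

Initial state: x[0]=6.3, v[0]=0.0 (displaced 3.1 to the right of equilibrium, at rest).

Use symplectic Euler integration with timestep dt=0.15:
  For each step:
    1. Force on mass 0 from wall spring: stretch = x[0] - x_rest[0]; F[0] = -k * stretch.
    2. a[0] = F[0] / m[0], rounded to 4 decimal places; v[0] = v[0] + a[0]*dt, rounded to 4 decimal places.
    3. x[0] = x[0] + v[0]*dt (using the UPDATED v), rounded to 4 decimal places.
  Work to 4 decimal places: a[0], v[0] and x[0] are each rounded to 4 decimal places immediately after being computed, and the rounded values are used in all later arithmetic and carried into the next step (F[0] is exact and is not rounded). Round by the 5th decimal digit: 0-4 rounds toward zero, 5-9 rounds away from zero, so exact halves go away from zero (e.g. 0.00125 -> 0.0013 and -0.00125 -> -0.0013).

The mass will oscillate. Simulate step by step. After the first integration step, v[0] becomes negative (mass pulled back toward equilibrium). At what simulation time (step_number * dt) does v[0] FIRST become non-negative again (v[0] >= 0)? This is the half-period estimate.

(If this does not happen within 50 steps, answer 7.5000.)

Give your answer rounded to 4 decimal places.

Answer: 3.1500

Derivation:
Step 0: x=[6.3000] v=[0.0000]
Step 1: x=[6.2303] v=[-0.4650]
Step 2: x=[6.0924] v=[-0.9195]
Step 3: x=[5.8894] v=[-1.3534]
Step 4: x=[5.6259] v=[-1.7568]
Step 5: x=[5.3078] v=[-2.1207]
Step 6: x=[4.9423] v=[-2.4369]
Step 7: x=[4.5376] v=[-2.6982]
Step 8: x=[4.1028] v=[-2.8988]
Step 9: x=[3.6477] v=[-3.0342]
Step 10: x=[3.1825] v=[-3.1014]
Step 11: x=[2.7177] v=[-3.0988]
Step 12: x=[2.2637] v=[-3.0265]
Step 13: x=[1.8308] v=[-2.8861]
Step 14: x=[1.4287] v=[-2.6807]
Step 15: x=[1.0665] v=[-2.4150]
Step 16: x=[0.7523] v=[-2.0950]
Step 17: x=[0.4931] v=[-1.7278]
Step 18: x=[0.2948] v=[-1.3218]
Step 19: x=[0.1619] v=[-0.8860]
Step 20: x=[0.0974] v=[-0.4303]
Step 21: x=[0.1027] v=[0.0351]
First v>=0 after going negative at step 21, time=3.1500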